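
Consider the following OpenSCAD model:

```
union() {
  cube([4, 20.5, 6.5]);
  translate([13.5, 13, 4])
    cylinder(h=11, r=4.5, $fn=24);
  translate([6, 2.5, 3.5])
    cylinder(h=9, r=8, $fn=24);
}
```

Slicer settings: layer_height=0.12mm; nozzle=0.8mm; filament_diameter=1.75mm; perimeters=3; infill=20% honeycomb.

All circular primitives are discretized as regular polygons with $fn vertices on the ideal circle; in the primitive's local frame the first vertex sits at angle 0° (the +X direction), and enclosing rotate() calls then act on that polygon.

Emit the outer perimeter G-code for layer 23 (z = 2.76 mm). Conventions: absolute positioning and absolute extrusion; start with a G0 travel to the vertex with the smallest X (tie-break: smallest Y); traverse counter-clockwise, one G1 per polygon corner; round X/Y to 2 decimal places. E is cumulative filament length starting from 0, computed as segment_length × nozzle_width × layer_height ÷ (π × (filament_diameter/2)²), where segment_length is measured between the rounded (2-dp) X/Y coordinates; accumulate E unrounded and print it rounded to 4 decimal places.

At z = 2.76 mm: the 4×20.5 cube contributes its full rectangle; the cylinder at (13.5, 13) is not intersected at this z (z outside [4, 15]); the cylinder at (6, 2.5) is absent (z outside [3.5, 12.5]); Merging all regions: only the 4×20.5 cube is present, so the union is just that shape — 1 connected region. The outline is a single polygon with 4 vertices. Extrusion per mm of travel: 0.8 × 0.12 / (π × 0.875²) = 0.039912. Accumulating E over each segment gives final E = 1.9557.

G0 X0.00 Y0.00 Z2.76
G1 X4.00 Y0.00 E0.1596
G1 X4.00 Y20.50 E0.9778
G1 X0.00 Y20.50 E1.1375
G1 X0.00 Y0.00 E1.9557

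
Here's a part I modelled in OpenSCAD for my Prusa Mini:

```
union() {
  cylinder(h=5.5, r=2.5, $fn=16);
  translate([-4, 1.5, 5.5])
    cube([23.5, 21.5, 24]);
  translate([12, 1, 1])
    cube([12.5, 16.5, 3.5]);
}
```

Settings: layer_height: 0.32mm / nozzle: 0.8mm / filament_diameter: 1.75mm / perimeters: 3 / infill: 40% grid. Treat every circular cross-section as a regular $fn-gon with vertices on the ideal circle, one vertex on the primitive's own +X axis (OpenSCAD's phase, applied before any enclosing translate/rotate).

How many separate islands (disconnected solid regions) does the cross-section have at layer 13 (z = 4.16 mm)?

At z = 4.16 mm: the r=2.5 cylinder contributes a regular 16-gon of circumradius 2.5; the cube at (-4, 1.5) does not reach this height (z outside [5.5, 29.5]); the cube at (12, 1) (footprint 12.5×16.5) is included at this height; Taking the union: the 2 present regions are separate (no shared area or edge), so areas and boundary lengths simply add and each stays a separate island — 2 connected regions. Overall, the cross-section has 2 separate islands. Island count = 2.

2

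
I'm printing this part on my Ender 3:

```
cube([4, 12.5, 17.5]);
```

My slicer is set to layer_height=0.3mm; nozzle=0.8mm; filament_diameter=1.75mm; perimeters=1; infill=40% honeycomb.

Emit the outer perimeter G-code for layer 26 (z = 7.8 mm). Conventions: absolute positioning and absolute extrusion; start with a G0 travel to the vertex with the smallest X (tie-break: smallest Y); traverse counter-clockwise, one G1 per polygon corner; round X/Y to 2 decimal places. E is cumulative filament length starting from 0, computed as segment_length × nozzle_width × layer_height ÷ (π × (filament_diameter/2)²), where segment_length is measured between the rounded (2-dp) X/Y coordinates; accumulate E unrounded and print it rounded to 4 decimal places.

At z = 7.8 mm: the 4×12.5 cube contributes its full rectangle. The outline is a single polygon with 4 vertices. Extrusion per mm of travel: 0.8 × 0.3 / (π × 0.875²) = 0.099780. Accumulating E over each segment gives final E = 3.2928.

G0 X0.00 Y0.00 Z7.80
G1 X4.00 Y0.00 E0.3991
G1 X4.00 Y12.50 E1.6464
G1 X0.00 Y12.50 E2.0455
G1 X0.00 Y0.00 E3.2928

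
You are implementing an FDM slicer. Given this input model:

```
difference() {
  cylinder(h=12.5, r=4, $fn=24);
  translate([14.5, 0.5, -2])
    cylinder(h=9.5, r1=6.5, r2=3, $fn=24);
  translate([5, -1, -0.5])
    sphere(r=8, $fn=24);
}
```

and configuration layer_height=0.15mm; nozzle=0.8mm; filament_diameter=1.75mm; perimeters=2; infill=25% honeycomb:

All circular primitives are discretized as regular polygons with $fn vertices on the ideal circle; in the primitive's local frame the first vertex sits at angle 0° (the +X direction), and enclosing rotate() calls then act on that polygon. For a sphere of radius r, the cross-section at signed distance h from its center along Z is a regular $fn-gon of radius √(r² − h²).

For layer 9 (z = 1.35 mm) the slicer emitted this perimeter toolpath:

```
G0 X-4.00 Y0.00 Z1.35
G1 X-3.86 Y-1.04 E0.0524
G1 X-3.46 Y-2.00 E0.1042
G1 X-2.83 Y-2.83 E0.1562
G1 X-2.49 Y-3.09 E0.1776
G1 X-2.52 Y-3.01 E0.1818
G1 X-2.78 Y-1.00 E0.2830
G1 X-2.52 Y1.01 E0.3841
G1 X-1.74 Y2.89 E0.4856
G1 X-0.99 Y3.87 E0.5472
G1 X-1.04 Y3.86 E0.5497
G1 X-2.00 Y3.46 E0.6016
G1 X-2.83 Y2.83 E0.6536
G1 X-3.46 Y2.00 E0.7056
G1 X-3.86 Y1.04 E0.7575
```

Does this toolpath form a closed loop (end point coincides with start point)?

Start point (G0): (-4.00, 0.00). End point (last G1): the path does not return to the start — open.

no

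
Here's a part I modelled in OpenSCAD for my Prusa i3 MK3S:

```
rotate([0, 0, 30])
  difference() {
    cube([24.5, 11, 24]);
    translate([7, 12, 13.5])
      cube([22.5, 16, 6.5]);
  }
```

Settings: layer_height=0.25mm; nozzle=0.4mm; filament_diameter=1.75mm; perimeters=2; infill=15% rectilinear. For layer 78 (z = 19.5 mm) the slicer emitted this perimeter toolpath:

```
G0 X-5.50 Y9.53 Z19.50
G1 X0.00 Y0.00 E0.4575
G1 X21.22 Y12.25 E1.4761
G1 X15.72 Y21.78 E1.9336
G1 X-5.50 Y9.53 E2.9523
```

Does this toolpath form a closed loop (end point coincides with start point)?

yes

Start point (G0): (-5.50, 9.53). End point (last G1): the path returns to the start — closed.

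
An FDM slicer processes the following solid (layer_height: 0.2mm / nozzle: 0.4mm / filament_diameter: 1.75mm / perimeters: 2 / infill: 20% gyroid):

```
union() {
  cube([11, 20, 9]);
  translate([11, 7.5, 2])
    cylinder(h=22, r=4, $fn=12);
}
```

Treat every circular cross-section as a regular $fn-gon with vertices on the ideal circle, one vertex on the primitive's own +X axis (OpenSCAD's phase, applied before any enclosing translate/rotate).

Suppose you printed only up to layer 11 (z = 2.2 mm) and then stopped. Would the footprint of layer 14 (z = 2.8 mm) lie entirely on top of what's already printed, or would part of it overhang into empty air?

Compare the two slices. At z = 2.2: the cube (footprint 11×20) is included at this height (area 220.00 mm²); the r=4 cylinder at (11, 7.5) contributes a regular 12-gon of circumradius 4 (area = (12/2)·4.000²·sin(360°/12) = 48.00 mm²); Merging all regions: the regions partially overlap — summed areas 268.00 mm² minus the doubly-counted overlap 24.00 mm² gives 244.00 mm² — area = 244.00 mm². At z = 2.8: the cube (footprint 11×20) is included at this height (area 220.00 mm²); the r=4 cylinder at (11, 7.5) gives a regular 12-gon of circumradius 4 (constant along its height) (area = (12/2)·4.000²·sin(360°/12) = 48.00 mm²); Merging all regions: the regions partially overlap — summed areas 268.00 mm² minus the doubly-counted overlap 24.00 mm² gives 244.00 mm² — area = 244.00 mm². Checking containment: the cross-section at z = 2.8 is a subset of the cross-section at z = 2.2.

entirely on top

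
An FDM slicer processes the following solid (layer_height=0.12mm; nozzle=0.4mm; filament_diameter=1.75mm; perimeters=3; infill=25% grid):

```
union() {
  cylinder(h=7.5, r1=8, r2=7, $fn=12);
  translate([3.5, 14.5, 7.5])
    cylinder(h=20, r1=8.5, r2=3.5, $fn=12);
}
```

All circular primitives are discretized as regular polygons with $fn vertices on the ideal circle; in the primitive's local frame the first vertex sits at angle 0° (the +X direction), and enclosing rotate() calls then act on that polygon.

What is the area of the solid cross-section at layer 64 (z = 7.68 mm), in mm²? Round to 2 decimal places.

At z = 7.68 mm: the cone is absent (z outside [0, 7.5]); the cone at (3.5, 14.5) (r1=8.5→r2=3.5) has section circumradius 8.455 here — a regular 12-gon (area = (12/2)·8.455²·sin(360°/12) = 214.46 mm²); Combining (union): only the cone at (3.5, 14.5) is present, so the union is just that shape — area = 214.46 mm². Overall, the cross-section is a single solid region. Net area = 214.46 mm².

214.46 mm²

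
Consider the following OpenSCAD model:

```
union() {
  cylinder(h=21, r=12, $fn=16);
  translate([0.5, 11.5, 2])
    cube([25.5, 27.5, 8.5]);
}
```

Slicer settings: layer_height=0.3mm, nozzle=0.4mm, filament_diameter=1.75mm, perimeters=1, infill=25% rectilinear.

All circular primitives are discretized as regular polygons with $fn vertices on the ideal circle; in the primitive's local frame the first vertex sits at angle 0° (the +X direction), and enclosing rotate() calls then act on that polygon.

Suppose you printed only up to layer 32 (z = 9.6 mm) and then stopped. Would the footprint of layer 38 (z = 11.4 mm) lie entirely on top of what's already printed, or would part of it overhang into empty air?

Compare the two slices. At z = 9.6: the r=12 cylinder gives a regular 16-gon of circumradius 12 (constant along its height) (area = (16/2)·12.000²·sin(360°/16) = 440.85 mm²); the cube at (0.5, 11.5) (footprint 25.5×27.5) is included at this height (area 701.25 mm²); Combining (union): the regions partially overlap — summed areas 1142.10 mm² minus the doubly-counted overlap 0.40 mm² gives 1141.70 mm² — area = 1141.70 mm². At z = 11.4: the r=12 cylinder gives a regular 16-gon of circumradius 12 (constant along its height) (area = (16/2)·12.000²·sin(360°/16) = 440.85 mm²); the cube at (0.5, 11.5) does not reach this height (z outside [2, 10.5]); Merging all regions: only the r=12 cylinder is present, so the union is just that shape — area = 440.85 mm². Checking containment: the cross-section at z = 11.4 is a subset of the cross-section at z = 9.6.

entirely on top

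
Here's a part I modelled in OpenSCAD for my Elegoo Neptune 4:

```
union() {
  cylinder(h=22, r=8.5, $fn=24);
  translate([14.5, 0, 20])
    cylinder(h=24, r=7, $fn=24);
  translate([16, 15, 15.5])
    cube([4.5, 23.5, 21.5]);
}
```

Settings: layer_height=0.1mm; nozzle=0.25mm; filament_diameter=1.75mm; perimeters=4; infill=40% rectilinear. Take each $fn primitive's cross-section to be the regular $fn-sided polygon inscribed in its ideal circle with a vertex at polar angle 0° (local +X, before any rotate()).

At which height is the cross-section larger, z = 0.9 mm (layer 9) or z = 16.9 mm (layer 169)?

layer 169 (z = 16.9 mm)

Layer 9 (z = 0.9): the r=8.5 cylinder gives a regular 24-gon of circumradius 8.5 (constant along its height) (area = (24/2)·8.500²·sin(360°/24) = 224.40 mm²); the cylinder at (14.5, 0) is not intersected at this z (z outside [20, 44]); the cube at (16, 15) is absent (z outside [15.5, 37]); Combining (union): only the r=8.5 cylinder is present, so the union is just that shape — area = 224.40 mm². So its area = 224.40 mm². Layer 169 (z = 16.9): the r=8.5 cylinder gives a regular 24-gon of circumradius 8.5 (constant along its height) (area = (24/2)·8.500²·sin(360°/24) = 224.40 mm²); the cylinder at (14.5, 0) is not intersected at this z (z outside [20, 44]); the 4.5×23.5 cube at (16, 15) contributes its full rectangle (area 105.75 mm²); Combining (union): the 2 present regions are separate (no shared area or edge), so areas and boundary lengths simply add and each stays a separate island — area = 330.15 mm². So its area = 330.15 mm². Layer 169 is larger (330.15 vs 224.40 mm²).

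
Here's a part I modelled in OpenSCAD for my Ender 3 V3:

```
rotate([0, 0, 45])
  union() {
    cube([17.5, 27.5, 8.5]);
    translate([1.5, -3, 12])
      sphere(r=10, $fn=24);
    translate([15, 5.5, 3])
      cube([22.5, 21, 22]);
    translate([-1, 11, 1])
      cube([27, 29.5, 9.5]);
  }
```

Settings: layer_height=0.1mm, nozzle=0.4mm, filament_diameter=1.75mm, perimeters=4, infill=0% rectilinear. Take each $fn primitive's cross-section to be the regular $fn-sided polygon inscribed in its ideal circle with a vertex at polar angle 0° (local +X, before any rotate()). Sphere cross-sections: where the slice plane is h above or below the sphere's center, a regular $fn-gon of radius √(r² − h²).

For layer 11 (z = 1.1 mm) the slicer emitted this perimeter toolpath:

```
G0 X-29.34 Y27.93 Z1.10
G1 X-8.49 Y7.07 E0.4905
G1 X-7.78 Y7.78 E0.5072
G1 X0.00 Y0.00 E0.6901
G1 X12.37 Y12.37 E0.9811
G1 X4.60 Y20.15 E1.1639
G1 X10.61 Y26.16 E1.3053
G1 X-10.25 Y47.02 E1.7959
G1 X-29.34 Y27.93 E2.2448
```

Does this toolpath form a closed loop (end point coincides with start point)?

yes

Start point (G0): (-29.34, 27.93). End point (last G1): the path returns to the start — closed.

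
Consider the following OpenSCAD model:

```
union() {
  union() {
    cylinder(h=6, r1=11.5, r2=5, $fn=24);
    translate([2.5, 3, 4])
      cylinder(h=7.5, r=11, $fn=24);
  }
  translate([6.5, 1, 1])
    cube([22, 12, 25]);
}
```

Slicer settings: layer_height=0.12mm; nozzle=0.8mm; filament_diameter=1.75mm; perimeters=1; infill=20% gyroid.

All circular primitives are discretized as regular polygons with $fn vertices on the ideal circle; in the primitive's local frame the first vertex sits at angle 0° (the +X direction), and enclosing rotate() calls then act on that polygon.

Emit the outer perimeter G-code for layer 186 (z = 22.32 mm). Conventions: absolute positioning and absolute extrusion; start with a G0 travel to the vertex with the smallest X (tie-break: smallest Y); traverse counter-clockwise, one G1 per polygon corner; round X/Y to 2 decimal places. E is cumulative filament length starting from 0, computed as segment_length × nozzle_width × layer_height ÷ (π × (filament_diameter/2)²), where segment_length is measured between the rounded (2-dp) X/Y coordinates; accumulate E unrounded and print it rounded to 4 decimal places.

G0 X6.50 Y1.00 Z22.32
G1 X28.50 Y1.00 E0.8781
G1 X28.50 Y13.00 E1.3570
G1 X6.50 Y13.00 E2.2351
G1 X6.50 Y1.00 E2.7140

At z = 22.32 mm: the cone is not intersected at this z (z outside [0, 6]); the cylinder at (2.5, 3) does not reach this height (z outside [4, 11.5]); Merging all regions: nothing is present at this height; the cube at (6.5, 1) is present — its section is the full 22×12 rectangle; Merging all regions: only the 22×12 cube at (6.5, 1) is present, so the union is just that shape — 1 connected region. The outline is a single polygon with 4 vertices. Extrusion per mm of travel: 0.8 × 0.12 / (π × 0.875²) = 0.039912. Accumulating E over each segment gives final E = 2.7140.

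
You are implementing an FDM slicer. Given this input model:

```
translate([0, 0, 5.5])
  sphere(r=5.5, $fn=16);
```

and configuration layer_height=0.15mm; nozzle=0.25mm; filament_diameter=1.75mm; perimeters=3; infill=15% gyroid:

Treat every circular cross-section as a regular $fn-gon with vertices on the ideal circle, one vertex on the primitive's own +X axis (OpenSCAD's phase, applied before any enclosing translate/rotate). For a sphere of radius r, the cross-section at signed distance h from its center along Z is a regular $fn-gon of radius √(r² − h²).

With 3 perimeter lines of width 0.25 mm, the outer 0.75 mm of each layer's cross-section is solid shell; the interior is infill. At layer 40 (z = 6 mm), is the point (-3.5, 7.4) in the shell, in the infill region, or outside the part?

outside

At z = 6 mm: the r=5.5 sphere slices to a regular 16-gon of circumradius 5.477 (√(r²−h²) with h=0.5 from center). Overall, the cross-section is a single solid region. The nearest boundary edge runs (0.00, 5.48)→(-2.10, 5.06); distance from the point to it = 2.73 mm. The point is not inside any of the regions above, so it lies outside the cross-section (2.73 mm from the nearest boundary).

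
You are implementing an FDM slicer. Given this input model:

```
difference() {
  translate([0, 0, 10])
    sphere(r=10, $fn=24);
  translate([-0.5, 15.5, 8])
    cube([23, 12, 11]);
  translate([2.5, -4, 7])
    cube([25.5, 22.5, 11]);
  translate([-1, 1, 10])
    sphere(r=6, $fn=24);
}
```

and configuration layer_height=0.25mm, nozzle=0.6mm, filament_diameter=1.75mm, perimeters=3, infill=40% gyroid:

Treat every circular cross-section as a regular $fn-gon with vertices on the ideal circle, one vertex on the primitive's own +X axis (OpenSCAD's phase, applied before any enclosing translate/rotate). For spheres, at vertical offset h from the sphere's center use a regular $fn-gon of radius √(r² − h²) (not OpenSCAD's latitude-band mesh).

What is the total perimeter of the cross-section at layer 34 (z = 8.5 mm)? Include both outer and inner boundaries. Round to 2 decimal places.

81.47 mm

At z = 8.5 mm: the r=10 sphere contributes a regular 24-gon of circumradius √(10²−1.5²) = 9.887 (perimeter = 2·24·9.887·sin(180°/24) = 61.94 mm); the 23×12 cube at (-0.5, 15.5) contributes its full rectangle (perimeter 70.00 mm); the cube at (2.5, -4) is present — its section is the full 25.5×22.5 rectangle (perimeter 96.00 mm); the r=6 sphere at (-1, 1) slices to a regular 24-gon of circumradius 5.809 (√(r²−h²) with h=1.5 from center) (perimeter = 2·24·5.809·sin(180°/24) = 36.40 mm); Taking the first minus the rest: starting from the r=10 sphere, the 23×12 cube at (-0.5, 15.5) misses the remaining region (no effect); the 25.5×22.5 cube at (2.5, -4) partially overlaps it — only the 79.79 mm² overlap (of its 573.75 mm²) is removed, clipping the outline; the r=6 sphere at (-1, 1) partially overlaps it — only the 90.21 mm² overlap (of its 104.82 mm²) is removed, clipping the outline — boundary = 81.47 mm. Overall, the cross-section is a single solid region. Total boundary length (outer) = 81.47 mm.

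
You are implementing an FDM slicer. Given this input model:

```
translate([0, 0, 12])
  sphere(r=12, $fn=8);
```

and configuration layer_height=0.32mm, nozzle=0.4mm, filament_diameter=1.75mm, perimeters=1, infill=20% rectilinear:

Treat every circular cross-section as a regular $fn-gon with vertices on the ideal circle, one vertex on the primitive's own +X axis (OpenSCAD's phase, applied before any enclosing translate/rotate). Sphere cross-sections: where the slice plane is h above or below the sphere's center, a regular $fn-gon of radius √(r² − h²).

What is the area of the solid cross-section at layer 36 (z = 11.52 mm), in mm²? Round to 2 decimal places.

At z = 11.52 mm: the r=12 sphere contributes a regular 8-gon of circumradius √(12²−0.48²) = 11.990 (area = (8/2)·11.990²·sin(360°/8) = 406.64 mm²). Overall, the cross-section is a single solid region. Net area = 406.64 mm².

406.64 mm²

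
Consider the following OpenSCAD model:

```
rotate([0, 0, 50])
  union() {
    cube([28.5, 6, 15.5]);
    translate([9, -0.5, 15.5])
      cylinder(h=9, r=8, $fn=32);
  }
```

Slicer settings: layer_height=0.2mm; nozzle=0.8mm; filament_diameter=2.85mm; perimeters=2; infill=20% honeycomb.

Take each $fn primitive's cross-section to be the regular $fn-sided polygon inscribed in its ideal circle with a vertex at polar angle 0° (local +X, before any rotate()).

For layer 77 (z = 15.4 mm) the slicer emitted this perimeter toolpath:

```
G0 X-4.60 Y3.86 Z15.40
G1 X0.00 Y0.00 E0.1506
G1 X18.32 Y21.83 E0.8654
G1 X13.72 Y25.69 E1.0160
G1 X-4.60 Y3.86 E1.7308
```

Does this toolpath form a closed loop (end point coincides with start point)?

yes

Start point (G0): (-4.60, 3.86). End point (last G1): the path returns to the start — closed.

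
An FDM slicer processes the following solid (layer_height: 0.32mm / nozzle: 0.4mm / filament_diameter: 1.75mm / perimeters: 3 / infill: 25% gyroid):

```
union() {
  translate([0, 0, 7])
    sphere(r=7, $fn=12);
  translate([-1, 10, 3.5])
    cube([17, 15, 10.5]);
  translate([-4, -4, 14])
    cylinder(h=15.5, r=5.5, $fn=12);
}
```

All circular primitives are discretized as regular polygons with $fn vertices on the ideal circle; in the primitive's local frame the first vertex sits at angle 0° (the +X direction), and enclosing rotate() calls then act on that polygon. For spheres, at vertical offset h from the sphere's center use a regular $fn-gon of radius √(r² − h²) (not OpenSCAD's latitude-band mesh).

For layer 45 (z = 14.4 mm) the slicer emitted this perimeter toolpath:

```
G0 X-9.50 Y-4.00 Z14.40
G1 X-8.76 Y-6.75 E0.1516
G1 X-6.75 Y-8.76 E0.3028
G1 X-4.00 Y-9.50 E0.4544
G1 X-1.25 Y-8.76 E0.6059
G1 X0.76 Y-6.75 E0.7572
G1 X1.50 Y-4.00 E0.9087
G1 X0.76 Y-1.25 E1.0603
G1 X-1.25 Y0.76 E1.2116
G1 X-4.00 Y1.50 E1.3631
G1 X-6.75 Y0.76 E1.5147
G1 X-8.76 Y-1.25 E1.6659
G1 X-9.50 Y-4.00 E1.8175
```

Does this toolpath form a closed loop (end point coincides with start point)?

Start point (G0): (-9.50, -4.00). End point (last G1): the path returns to the start — closed.

yes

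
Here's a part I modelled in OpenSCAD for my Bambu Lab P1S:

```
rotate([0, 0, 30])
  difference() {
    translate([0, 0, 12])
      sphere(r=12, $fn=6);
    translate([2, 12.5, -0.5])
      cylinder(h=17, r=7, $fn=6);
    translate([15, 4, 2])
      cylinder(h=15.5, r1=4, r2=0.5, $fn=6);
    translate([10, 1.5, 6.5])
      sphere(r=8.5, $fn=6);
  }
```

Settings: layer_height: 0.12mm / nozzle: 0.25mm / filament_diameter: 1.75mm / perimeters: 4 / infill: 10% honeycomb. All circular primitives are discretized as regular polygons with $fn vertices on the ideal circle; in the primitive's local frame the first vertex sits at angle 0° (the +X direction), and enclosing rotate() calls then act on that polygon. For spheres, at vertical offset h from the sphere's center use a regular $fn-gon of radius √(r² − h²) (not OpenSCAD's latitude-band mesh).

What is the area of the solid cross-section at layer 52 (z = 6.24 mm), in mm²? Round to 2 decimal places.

At z = 6.24 mm: the r=12 sphere contributes a regular 6-gon of circumradius √(12²−5.76²) = 10.527 (area = (6/2)·10.527²·sin(360°/6) = 287.93 mm²); the r=7 cylinder at (2, 12.5) gives a regular 6-gon of circumradius 7 (constant along its height) (area = (6/2)·7.000²·sin(360°/6) = 127.31 mm²); the cone at (15, 4): at t=0.274 of its height the radius interpolates to r₁+(r₂−r₁)t = 3.043, giving a regular 6-gon of that circumradius (area = (6/2)·3.043²·sin(360°/6) = 24.05 mm²); the r=8.5 sphere at (10, 1.5) slices to a regular 6-gon of circumradius 8.496 (√(r²−h²) with h=0.26 from center) (area = (6/2)·8.496²·sin(360°/6) = 187.54 mm²); Taking the first minus the rest: starting from the r=12 sphere (287.93 mm²), the r=7 cylinder at (2, 12.5) partially overlaps it — only the 21.52 mm² overlap (of its 127.31 mm²) is removed, clipping the outline; the cone at (15, 4) misses the remaining region (no effect); the r=8.5 sphere at (10, 1.5) partially overlaps it — only the 67.15 mm² overlap (of its 187.54 mm²) is removed, clipping the outline — area = 199.25 mm²; (rotated 30° about Z; rotation is an isometry so areas/perimeters/island counts are preserved). Overall, the cross-section is a single solid region. Net area = 199.25 mm².

199.25 mm²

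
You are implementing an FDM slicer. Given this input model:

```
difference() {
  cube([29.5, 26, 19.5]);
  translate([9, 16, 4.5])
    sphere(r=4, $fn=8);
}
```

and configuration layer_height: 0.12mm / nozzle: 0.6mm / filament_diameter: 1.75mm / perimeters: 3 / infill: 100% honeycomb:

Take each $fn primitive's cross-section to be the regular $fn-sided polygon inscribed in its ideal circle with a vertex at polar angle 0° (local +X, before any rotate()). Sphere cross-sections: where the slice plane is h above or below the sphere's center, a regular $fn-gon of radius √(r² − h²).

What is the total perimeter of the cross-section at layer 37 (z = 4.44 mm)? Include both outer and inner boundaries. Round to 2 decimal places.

135.49 mm

At z = 4.44 mm: the 29.5×26 cube contributes its full rectangle (perimeter 111.00 mm); the r=4 sphere at (9, 16) slices to a regular 8-gon of circumradius 4.000 (√(r²−h²) with h=0.06 from center) (perimeter = 2·8·4.000·sin(180°/8) = 24.49 mm); After the difference (first − rest): starting from the 29.5×26 cube, the r=4 sphere at (9, 16) lies wholly inside it (removes its full 45.24 mm² and its 24.49 mm outline becomes a hole wall) — boundary (outer + 1 inner loop) = 135.49 mm. Overall, the cross-section is one region with 1 hole. Total boundary length (outer + inner) = 135.49 mm.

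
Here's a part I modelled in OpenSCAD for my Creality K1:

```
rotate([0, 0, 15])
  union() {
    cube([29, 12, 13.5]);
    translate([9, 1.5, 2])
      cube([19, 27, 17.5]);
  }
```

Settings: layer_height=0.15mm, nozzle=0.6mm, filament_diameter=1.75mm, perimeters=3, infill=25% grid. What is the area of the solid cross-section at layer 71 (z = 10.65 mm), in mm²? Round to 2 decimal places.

At z = 10.65 mm: the cube (footprint 29×12) is included at this height (area 348.00 mm²); the cube at (9, 1.5) (footprint 19×27) is included at this height (area 513.00 mm²); Merging all regions: the regions partially overlap — summed areas 861.00 mm² minus the doubly-counted overlap 199.50 mm² gives 661.50 mm² — area = 661.50 mm²; (whole slice rotated 15° about Z — lengths, areas and connectivity unchanged). Overall, the cross-section is a single solid region. Net area = 661.50 mm².

661.50 mm²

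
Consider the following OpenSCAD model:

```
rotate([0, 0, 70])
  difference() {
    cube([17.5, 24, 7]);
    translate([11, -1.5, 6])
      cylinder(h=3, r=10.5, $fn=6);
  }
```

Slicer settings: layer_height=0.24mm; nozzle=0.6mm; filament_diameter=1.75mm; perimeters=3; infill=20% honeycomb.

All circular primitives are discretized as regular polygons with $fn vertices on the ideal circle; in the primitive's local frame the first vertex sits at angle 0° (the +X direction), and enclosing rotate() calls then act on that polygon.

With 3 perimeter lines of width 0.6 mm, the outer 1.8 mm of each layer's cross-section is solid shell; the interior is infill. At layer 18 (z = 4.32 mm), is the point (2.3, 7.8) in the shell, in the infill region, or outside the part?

At z = 4.32 mm: the cube is present — its section is the full 17.5×24 rectangle; the cylinder at (11, -1.5) is absent (z outside [6, 9]); Taking the first minus the rest: none of the subtracted shapes is present at this height, so the 17.5×24 cube is unchanged — 1 connected region; (rotated 70° about Z; rotation is an isometry so areas/perimeters/island counts are preserved). Overall, the cross-section is a single solid region. Undo the 70° rotation: the query point maps to (8.116, 0.506) in the un-rotated model frame. The nearest boundary edge runs (0.00, 0.00)→(17.50, 0.00); distance from the point to it = 0.51 mm. The point is inside the cross-section, 0.51 mm from the nearest boundary — within the 1.8 mm shell band (3 × 0.6).

shell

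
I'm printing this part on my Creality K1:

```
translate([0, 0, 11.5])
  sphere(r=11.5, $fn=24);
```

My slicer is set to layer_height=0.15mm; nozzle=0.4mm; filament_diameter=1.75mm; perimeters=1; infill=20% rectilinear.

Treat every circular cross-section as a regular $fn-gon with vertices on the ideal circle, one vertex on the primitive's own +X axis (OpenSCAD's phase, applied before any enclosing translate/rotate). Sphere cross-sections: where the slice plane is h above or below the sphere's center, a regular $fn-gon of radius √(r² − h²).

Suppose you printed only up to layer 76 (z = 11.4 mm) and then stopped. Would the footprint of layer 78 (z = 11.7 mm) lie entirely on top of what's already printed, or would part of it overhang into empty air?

entirely on top

Compare the two slices. At z = 11.4: the r=11.5 sphere contributes a regular 24-gon of circumradius √(11.5²−0.1²) = 11.500 (area = (24/2)·11.500²·sin(360°/24) = 410.71 mm²). At z = 11.7: the sphere: section is a regular 24-gon, circumradius = √(r²−h²) = √(11.5²−0.2²) = 11.498 (area = (24/2)·11.498²·sin(360°/24) = 410.62 mm²). Checking containment: the cross-section at z = 11.7 is a subset of the cross-section at z = 11.4.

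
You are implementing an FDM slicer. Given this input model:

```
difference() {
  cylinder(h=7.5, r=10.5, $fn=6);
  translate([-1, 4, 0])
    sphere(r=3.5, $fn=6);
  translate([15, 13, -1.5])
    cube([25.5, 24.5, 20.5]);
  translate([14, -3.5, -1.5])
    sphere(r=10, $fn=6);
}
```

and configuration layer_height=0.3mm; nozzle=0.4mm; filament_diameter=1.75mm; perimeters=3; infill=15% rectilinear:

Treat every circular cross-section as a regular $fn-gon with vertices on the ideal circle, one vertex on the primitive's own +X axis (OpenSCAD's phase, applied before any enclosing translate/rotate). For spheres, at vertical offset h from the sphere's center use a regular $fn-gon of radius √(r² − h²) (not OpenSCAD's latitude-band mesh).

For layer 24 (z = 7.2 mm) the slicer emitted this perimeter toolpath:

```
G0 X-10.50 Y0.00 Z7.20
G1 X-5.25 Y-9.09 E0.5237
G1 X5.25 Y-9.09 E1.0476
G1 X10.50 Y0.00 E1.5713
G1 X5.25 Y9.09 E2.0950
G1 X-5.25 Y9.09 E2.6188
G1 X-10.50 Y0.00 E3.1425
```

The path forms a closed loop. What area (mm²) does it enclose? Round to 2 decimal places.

286.33 mm²

Apply the shoelace formula to the sequence of (X, Y) vertices; enclosed area = 286.33 mm².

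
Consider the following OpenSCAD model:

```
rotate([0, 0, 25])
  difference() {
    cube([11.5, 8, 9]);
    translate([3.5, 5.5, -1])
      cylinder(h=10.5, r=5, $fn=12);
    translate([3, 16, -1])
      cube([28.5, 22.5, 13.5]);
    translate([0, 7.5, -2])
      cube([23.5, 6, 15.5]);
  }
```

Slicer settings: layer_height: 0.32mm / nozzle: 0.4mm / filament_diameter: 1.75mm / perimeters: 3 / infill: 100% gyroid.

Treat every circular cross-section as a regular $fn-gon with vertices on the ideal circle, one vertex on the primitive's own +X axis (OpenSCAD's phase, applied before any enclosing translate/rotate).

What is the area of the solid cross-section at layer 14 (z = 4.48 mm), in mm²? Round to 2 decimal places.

35.54 mm²

At z = 4.48 mm: the cube (footprint 11.5×8) is included at this height (area 92.00 mm²); the r=5 cylinder at (3.5, 5.5) gives a regular 12-gon of circumradius 5 (constant along its height) (area = (12/2)·5.000²·sin(360°/12) = 75.00 mm²); the 28.5×22.5 cube at (3, 16) contributes its full rectangle (area 641.25 mm²); the 23.5×6 cube at (0, 7.5) contributes its full rectangle (area 141.00 mm²); After the difference (first − rest): starting from the 11.5×8 cube (92.00 mm²), the r=5 cylinder at (3.5, 5.5) partially overlaps it — only the 54.66 mm² overlap (of its 75.00 mm²) is removed, clipping the outline; the 28.5×22.5 cube at (3, 16) misses the remaining region (no effect); the 23.5×6 cube at (0, 7.5) partially overlaps it — only the 1.80 mm² overlap (of its 141.00 mm²) is removed, clipping the outline — area = 35.54 mm²; (rotated 25° about Z; rotation is an isometry so areas/perimeters/island counts are preserved). Overall, the cross-section is a single solid region. Net area = 35.54 mm².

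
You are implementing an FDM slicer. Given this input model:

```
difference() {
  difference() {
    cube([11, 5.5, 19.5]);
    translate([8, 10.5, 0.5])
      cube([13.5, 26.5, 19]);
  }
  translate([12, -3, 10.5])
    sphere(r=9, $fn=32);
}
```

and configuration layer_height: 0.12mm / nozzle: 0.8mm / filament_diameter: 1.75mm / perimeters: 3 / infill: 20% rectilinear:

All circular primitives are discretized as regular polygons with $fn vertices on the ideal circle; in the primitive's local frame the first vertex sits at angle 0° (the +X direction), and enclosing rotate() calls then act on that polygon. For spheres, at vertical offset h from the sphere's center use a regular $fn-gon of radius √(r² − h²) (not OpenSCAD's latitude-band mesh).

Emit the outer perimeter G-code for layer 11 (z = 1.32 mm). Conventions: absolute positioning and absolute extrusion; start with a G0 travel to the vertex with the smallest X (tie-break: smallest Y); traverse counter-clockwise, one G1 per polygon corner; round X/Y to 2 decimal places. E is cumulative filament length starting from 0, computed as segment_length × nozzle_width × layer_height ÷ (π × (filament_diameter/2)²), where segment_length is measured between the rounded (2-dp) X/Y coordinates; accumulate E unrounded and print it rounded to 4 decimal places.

At z = 1.32 mm: the 11×5.5 cube contributes its full rectangle; the cube at (8, 10.5) is present — its section is the full 13.5×26.5 rectangle; After the difference (first − rest): starting from the 11×5.5 cube, the 13.5×26.5 cube at (8, 10.5) misses the remaining region (no effect) — 1 connected region; the sphere at (12, -3) does not reach this height (|z−center|=9.180 > r=9); Taking the first minus the rest: none of the subtracted shapes is present at this height, so that combined region is unchanged — 1 connected region. The outline is a single polygon with 4 vertices. Extrusion per mm of travel: 0.8 × 0.12 / (π × 0.875²) = 0.039912. Accumulating E over each segment gives final E = 1.3171.

G0 X0.00 Y0.00 Z1.32
G1 X11.00 Y0.00 E0.4390
G1 X11.00 Y5.50 E0.6586
G1 X0.00 Y5.50 E1.0976
G1 X0.00 Y0.00 E1.3171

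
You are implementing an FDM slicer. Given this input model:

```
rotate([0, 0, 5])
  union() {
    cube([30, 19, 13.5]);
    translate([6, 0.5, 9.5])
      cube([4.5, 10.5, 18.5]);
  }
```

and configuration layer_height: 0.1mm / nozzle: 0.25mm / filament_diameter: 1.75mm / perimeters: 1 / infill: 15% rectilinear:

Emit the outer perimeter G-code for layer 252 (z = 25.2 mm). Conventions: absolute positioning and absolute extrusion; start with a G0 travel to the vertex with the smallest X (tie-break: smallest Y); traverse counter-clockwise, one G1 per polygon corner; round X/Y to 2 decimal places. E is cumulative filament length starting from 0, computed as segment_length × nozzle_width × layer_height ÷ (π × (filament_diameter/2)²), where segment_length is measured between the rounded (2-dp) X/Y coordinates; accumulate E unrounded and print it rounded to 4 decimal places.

At z = 25.2 mm: the cube is absent (z outside [0, 13.5]); the cube at (6, 0.5) (footprint 4.5×10.5) is included at this height; Combining (union): only the 4.5×10.5 cube at (6, 0.5) is present, so the union is just that shape — 1 connected region; (whole slice rotated 5° about Z — lengths, areas and connectivity unchanged). The outline is a single polygon with 4 vertices. Extrusion per mm of travel: 0.25 × 0.1 / (π × 0.875²) = 0.010394. Accumulating E over each segment gives final E = 0.3119.

G0 X5.02 Y11.48 Z25.20
G1 X5.93 Y1.02 E0.1091
G1 X10.42 Y1.41 E0.1560
G1 X9.50 Y11.87 E0.2651
G1 X5.02 Y11.48 E0.3119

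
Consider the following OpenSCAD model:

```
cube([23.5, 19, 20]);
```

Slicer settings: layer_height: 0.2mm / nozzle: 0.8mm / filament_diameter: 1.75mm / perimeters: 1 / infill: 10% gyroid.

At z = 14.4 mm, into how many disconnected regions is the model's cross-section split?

At z = 14.4 mm: the cube (footprint 23.5×19) is included at this height. The result has 1 disconnected region.

1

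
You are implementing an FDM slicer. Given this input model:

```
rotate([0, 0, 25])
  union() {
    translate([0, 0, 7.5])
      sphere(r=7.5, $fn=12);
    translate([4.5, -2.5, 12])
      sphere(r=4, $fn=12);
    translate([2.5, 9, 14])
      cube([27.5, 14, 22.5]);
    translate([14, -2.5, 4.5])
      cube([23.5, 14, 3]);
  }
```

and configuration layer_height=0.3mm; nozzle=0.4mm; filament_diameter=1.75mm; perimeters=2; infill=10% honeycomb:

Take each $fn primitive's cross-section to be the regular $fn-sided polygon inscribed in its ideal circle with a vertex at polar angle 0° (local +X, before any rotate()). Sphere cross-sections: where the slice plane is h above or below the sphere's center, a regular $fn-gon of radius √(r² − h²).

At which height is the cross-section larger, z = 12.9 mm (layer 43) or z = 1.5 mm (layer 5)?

Layer 43 (z = 12.9): the sphere: section is a regular 12-gon, circumradius = √(r²−h²) = √(7.5²−5.4²) = 5.205 (area = (12/2)·5.205²·sin(360°/12) = 81.27 mm²); the sphere at (4.5, -2.5): section is a regular 12-gon, circumradius = √(r²−h²) = √(4²−0.9²) = 3.897 (area = (12/2)·3.897²·sin(360°/12) = 45.57 mm²); the cube at (2.5, 9) is not intersected at this z (z outside [14, 36.5]); the cube at (14, -2.5) does not reach this height (z outside [4.5, 7.5]); Combining (union): the regions partially overlap — summed areas 126.84 mm² minus the doubly-counted overlap 18.72 mm² gives 108.12 mm² — area = 108.12 mm²; (whole slice rotated 25° about Z — lengths, areas and connectivity unchanged). So its area = 108.12 mm². Layer 5 (z = 1.5): the sphere: section is a regular 12-gon, circumradius = √(r²−h²) = √(7.5²−6²) = 4.500 (area = (12/2)·4.500²·sin(360°/12) = 60.75 mm²); the sphere at (4.5, -2.5) does not reach this height (|z−center|=10.500 > r=4); the cube at (2.5, 9) does not reach this height (z outside [14, 36.5]); the cube at (14, -2.5) is absent (z outside [4.5, 7.5]); Taking the union: only the r=7.5 sphere is present, so the union is just that shape — area = 60.75 mm²; (rotated 25° about Z; rotation is an isometry so areas/perimeters/island counts are preserved). So its area = 60.75 mm². Layer 43 is larger (108.12 vs 60.75 mm²).

layer 43 (z = 12.9 mm)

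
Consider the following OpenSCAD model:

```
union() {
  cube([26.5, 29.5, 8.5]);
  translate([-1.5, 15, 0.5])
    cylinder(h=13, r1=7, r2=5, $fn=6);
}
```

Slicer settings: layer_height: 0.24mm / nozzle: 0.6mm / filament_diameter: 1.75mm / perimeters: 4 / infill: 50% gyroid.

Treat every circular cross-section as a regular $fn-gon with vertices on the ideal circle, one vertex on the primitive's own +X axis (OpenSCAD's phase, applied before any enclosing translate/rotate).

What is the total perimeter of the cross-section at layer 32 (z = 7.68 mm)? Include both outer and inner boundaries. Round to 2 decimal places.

122.48 mm

At z = 7.68 mm: the cube (footprint 26.5×29.5) is included at this height (perimeter 112.00 mm); the cone at (-1.5, 15): at t=0.552 of its height the radius interpolates to r₁+(r₂−r₁)t = 5.895, giving a regular 6-gon of that circumradius (perimeter = 2·6·5.895·sin(180°/6) = 35.37 mm); Taking the union: the regions partially overlap (shared area 29.83 mm²), so the edge portions inside another operand are dropped and the merged outline is re-measured after clipping — boundary = 122.48 mm. Overall, the cross-section is a single solid region. Total boundary length (outer) = 122.48 mm.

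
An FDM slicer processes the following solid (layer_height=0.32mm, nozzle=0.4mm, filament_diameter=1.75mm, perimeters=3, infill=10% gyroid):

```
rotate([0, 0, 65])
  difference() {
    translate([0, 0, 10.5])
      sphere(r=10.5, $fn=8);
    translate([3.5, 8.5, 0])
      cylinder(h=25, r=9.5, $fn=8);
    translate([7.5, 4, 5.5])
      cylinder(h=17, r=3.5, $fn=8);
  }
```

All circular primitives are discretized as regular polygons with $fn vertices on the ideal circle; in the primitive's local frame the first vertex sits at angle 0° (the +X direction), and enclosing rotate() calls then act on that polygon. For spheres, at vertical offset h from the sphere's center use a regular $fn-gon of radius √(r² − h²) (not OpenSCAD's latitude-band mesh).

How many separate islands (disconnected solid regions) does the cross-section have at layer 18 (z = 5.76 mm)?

1

At z = 5.76 mm: the sphere: section is a regular 8-gon, circumradius = √(r²−h²) = √(10.5²−4.74²) = 9.369; the r=9.5 cylinder at (3.5, 8.5) gives a regular 8-gon of circumradius 9.5 (constant along its height); the r=3.5 cylinder at (7.5, 4) contributes a regular 8-gon of circumradius 3.5; After the difference (first − rest): starting from the r=10.5 sphere, the r=9.5 cylinder at (3.5, 8.5) partially overlaps it — only the 93.46 mm² overlap (of its 255.27 mm²) is removed, clipping the outline; the r=3.5 cylinder at (7.5, 4) partially overlaps it — only the 0.23 mm² overlap (of its 34.65 mm²) is removed, clipping the outline — 1 connected region; (rotated 65° about Z; rotation is an isometry so areas/perimeters/island counts are preserved). Overall, the cross-section is a single solid region. Island count = 1.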